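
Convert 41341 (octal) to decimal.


Positional values:
Position 0: 1 × 8^0 = 1
Position 1: 4 × 8^1 = 32
Position 2: 3 × 8^2 = 192
Position 3: 1 × 8^3 = 512
Position 4: 4 × 8^4 = 16384
Sum = 1 + 32 + 192 + 512 + 16384
= 17121


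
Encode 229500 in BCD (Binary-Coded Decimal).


Each digit → 4-bit binary:
  2 → 0010
  2 → 0010
  9 → 1001
  5 → 0101
  0 → 0000
  0 → 0000
= 0010 0010 1001 0101 0000 0000


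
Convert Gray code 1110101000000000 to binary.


Gray code: 1110101000000000
MSB stays the same: 1
Each subsequent bit = prev_binary XOR current_gray:
  B[1] = 1 XOR 1 = 0
  B[2] = 0 XOR 1 = 1
  B[3] = 1 XOR 0 = 1
  B[4] = 1 XOR 1 = 0
  B[5] = 0 XOR 0 = 0
  B[6] = 0 XOR 1 = 1
  B[7] = 1 XOR 0 = 1
  B[8] = 1 XOR 0 = 1
  B[9] = 1 XOR 0 = 1
  B[10] = 1 XOR 0 = 1
  B[11] = 1 XOR 0 = 1
  B[12] = 1 XOR 0 = 1
  B[13] = 1 XOR 0 = 1
  B[14] = 1 XOR 0 = 1
  B[15] = 1 XOR 0 = 1
= 1011001111111111 (46079 decimal)


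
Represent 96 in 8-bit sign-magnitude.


Sign bit: 0 (positive)
Magnitude: 96 = 1100000
= 01100000


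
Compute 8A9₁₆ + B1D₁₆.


Align and add column by column (LSB to MSB, each column mod 16 with carry):
  08A9
+ 0B1D
  ----
  col 0: 9(9) + D(13) + 0 (carry in) = 22 → 6(6), carry out 1
  col 1: A(10) + 1(1) + 1 (carry in) = 12 → C(12), carry out 0
  col 2: 8(8) + B(11) + 0 (carry in) = 19 → 3(3), carry out 1
  col 3: 0(0) + 0(0) + 1 (carry in) = 1 → 1(1), carry out 0
Reading digits MSB→LSB: 13C6
Strip leading zeros: 13C6
= 0x13C6


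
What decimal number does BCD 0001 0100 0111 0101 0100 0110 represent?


Each 4-bit group → digit:
  0001 → 1
  0100 → 4
  0111 → 7
  0101 → 5
  0100 → 4
  0110 → 6
= 147546


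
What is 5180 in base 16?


Divide by 16 repeatedly:
5180 ÷ 16 = 323 remainder 12 (C)
323 ÷ 16 = 20 remainder 3 (3)
20 ÷ 16 = 1 remainder 4 (4)
1 ÷ 16 = 0 remainder 1 (1)
Reading remainders bottom-up:
= 0x143C


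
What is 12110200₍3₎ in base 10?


Positional values (base 3):
  0 × 3^0 = 0 × 1 = 0
  0 × 3^1 = 0 × 3 = 0
  2 × 3^2 = 2 × 9 = 18
  0 × 3^3 = 0 × 27 = 0
  1 × 3^4 = 1 × 81 = 81
  1 × 3^5 = 1 × 243 = 243
  2 × 3^6 = 2 × 729 = 1458
  1 × 3^7 = 1 × 2187 = 2187
Sum = 0 + 0 + 18 + 0 + 81 + 243 + 1458 + 2187
= 3987


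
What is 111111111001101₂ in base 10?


Positional values:
Bit 0: 1 × 2^0 = 1
Bit 2: 1 × 2^2 = 4
Bit 3: 1 × 2^3 = 8
Bit 6: 1 × 2^6 = 64
Bit 7: 1 × 2^7 = 128
Bit 8: 1 × 2^8 = 256
Bit 9: 1 × 2^9 = 512
Bit 10: 1 × 2^10 = 1024
Bit 11: 1 × 2^11 = 2048
Bit 12: 1 × 2^12 = 4096
Bit 13: 1 × 2^13 = 8192
Bit 14: 1 × 2^14 = 16384
Sum = 1 + 4 + 8 + 64 + 128 + 256 + 512 + 1024 + 2048 + 4096 + 8192 + 16384
= 32717


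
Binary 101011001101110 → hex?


Group into 4-bit nibbles: 0101011001101110
  0101 = 5
  0110 = 6
  0110 = 6
  1110 = E
= 0x566E


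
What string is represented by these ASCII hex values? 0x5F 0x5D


Codes (hex): 0x5F 0x5D
Per-code ASCII lookup:
  0x5F = 95  (special character) → '_'
  0x5D = 93  (special character) → ']'
= '_]'


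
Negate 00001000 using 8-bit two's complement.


Original: 00001000
Step 1 - Invert all bits: 11110111
Step 2 - Add 1: 11110111 + 1
= 11111000 (represents -8)


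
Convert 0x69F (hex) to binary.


Each hex digit → 4 binary bits:
  6 = 0110
  9 = 1001
  F = 1111
Concatenate: 0110 1001 1111
= 011010011111


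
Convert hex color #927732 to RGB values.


Hex: #927732
R = 92₁₆ = 146
G = 77₁₆ = 119
B = 32₁₆ = 50
= RGB(146, 119, 50)


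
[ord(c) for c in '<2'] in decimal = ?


String: '<2'  (2 characters)
Per-character ASCII lookup:
  '<': special character: '<' = 60
  '2': digits start at 48: '2' = 48 + 2 = 50
= 60 50


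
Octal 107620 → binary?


Each octal digit → 3 binary bits:
  1 = 001
  0 = 000
  7 = 111
  6 = 110
  2 = 010
  0 = 000
Concatenate: 001 000 111 110 010 000
= 001000111110010000


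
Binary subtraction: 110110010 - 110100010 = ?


Align and subtract column by column (LSB to MSB, borrowing when needed):
  110110010
- 110100010
  ---------
  col 0: (0 - 0 borrow-in) - 0 → 0 - 0 = 0, borrow out 0
  col 1: (1 - 0 borrow-in) - 1 → 1 - 1 = 0, borrow out 0
  col 2: (0 - 0 borrow-in) - 0 → 0 - 0 = 0, borrow out 0
  col 3: (0 - 0 borrow-in) - 0 → 0 - 0 = 0, borrow out 0
  col 4: (1 - 0 borrow-in) - 0 → 1 - 0 = 1, borrow out 0
  col 5: (1 - 0 borrow-in) - 1 → 1 - 1 = 0, borrow out 0
  col 6: (0 - 0 borrow-in) - 0 → 0 - 0 = 0, borrow out 0
  col 7: (1 - 0 borrow-in) - 1 → 1 - 1 = 0, borrow out 0
  col 8: (1 - 0 borrow-in) - 1 → 1 - 1 = 0, borrow out 0
Reading bits MSB→LSB: 000010000
Strip leading zeros: 10000
= 10000


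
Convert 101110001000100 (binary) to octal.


Group into 3-bit groups: 101110001000100
  101 = 5
  110 = 6
  001 = 1
  000 = 0
  100 = 4
= 0o56104


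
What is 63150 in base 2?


Divide by 2 repeatedly:
63150 ÷ 2 = 31575 remainder 0
31575 ÷ 2 = 15787 remainder 1
15787 ÷ 2 = 7893 remainder 1
7893 ÷ 2 = 3946 remainder 1
3946 ÷ 2 = 1973 remainder 0
1973 ÷ 2 = 986 remainder 1
986 ÷ 2 = 493 remainder 0
493 ÷ 2 = 246 remainder 1
246 ÷ 2 = 123 remainder 0
123 ÷ 2 = 61 remainder 1
61 ÷ 2 = 30 remainder 1
30 ÷ 2 = 15 remainder 0
15 ÷ 2 = 7 remainder 1
7 ÷ 2 = 3 remainder 1
3 ÷ 2 = 1 remainder 1
1 ÷ 2 = 0 remainder 1
Reading remainders bottom-up:
= 1111011010101110


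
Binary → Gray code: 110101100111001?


Binary: 110101100111001
Gray code: G = B XOR (B >> 1)
B >> 1 = 011010110011100
110101100111001 XOR 011010110011100:
  1 XOR 0 = 1
  1 XOR 1 = 0
  0 XOR 1 = 1
  1 XOR 0 = 1
  0 XOR 1 = 1
  1 XOR 0 = 1
  1 XOR 1 = 0
  0 XOR 1 = 1
  0 XOR 0 = 0
  1 XOR 0 = 1
  1 XOR 1 = 0
  1 XOR 1 = 0
  0 XOR 1 = 1
  0 XOR 0 = 0
  1 XOR 0 = 1
= 101111010100101


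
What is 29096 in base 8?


Divide by 8 repeatedly:
29096 ÷ 8 = 3637 remainder 0
3637 ÷ 8 = 454 remainder 5
454 ÷ 8 = 56 remainder 6
56 ÷ 8 = 7 remainder 0
7 ÷ 8 = 0 remainder 7
Reading remainders bottom-up:
= 0o70650


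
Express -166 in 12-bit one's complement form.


Original: 000010100110
Invert all bits:
  bit 0: 0 → 1
  bit 1: 0 → 1
  bit 2: 0 → 1
  bit 3: 0 → 1
  bit 4: 1 → 0
  bit 5: 0 → 1
  bit 6: 1 → 0
  bit 7: 0 → 1
  bit 8: 0 → 1
  bit 9: 1 → 0
  bit 10: 1 → 0
  bit 11: 0 → 1
= 111101011001


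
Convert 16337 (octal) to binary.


Each octal digit → 3 binary bits:
  1 = 001
  6 = 110
  3 = 011
  3 = 011
  7 = 111
Concatenate: 001 110 011 011 111
= 001110011011111


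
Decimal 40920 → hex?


Divide by 16 repeatedly:
40920 ÷ 16 = 2557 remainder 8 (8)
2557 ÷ 16 = 159 remainder 13 (D)
159 ÷ 16 = 9 remainder 15 (F)
9 ÷ 16 = 0 remainder 9 (9)
Reading remainders bottom-up:
= 0x9FD8


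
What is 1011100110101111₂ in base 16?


Group into 4-bit nibbles: 1011100110101111
  1011 = B
  1001 = 9
  1010 = A
  1111 = F
= 0xB9AF


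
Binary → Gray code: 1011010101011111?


Binary: 1011010101011111
Gray code: G = B XOR (B >> 1)
B >> 1 = 0101101010101111
1011010101011111 XOR 0101101010101111:
  1 XOR 0 = 1
  0 XOR 1 = 1
  1 XOR 0 = 1
  1 XOR 1 = 0
  0 XOR 1 = 1
  1 XOR 0 = 1
  0 XOR 1 = 1
  1 XOR 0 = 1
  0 XOR 1 = 1
  1 XOR 0 = 1
  0 XOR 1 = 1
  1 XOR 0 = 1
  1 XOR 1 = 0
  1 XOR 1 = 0
  1 XOR 1 = 0
  1 XOR 1 = 0
= 1110111111110000


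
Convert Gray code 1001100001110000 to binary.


Gray code: 1001100001110000
MSB stays the same: 1
Each subsequent bit = prev_binary XOR current_gray:
  B[1] = 1 XOR 0 = 1
  B[2] = 1 XOR 0 = 1
  B[3] = 1 XOR 1 = 0
  B[4] = 0 XOR 1 = 1
  B[5] = 1 XOR 0 = 1
  B[6] = 1 XOR 0 = 1
  B[7] = 1 XOR 0 = 1
  B[8] = 1 XOR 0 = 1
  B[9] = 1 XOR 1 = 0
  B[10] = 0 XOR 1 = 1
  B[11] = 1 XOR 1 = 0
  B[12] = 0 XOR 0 = 0
  B[13] = 0 XOR 0 = 0
  B[14] = 0 XOR 0 = 0
  B[15] = 0 XOR 0 = 0
= 1110111110100000 (61344 decimal)


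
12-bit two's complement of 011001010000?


Original: 011001010000
Step 1 - Invert all bits: 100110101111
Step 2 - Add 1: 100110101111 + 1
= 100110110000 (represents -1616)


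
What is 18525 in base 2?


Divide by 2 repeatedly:
18525 ÷ 2 = 9262 remainder 1
9262 ÷ 2 = 4631 remainder 0
4631 ÷ 2 = 2315 remainder 1
2315 ÷ 2 = 1157 remainder 1
1157 ÷ 2 = 578 remainder 1
578 ÷ 2 = 289 remainder 0
289 ÷ 2 = 144 remainder 1
144 ÷ 2 = 72 remainder 0
72 ÷ 2 = 36 remainder 0
36 ÷ 2 = 18 remainder 0
18 ÷ 2 = 9 remainder 0
9 ÷ 2 = 4 remainder 1
4 ÷ 2 = 2 remainder 0
2 ÷ 2 = 1 remainder 0
1 ÷ 2 = 0 remainder 1
Reading remainders bottom-up:
= 100100001011101


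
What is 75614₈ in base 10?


Positional values:
Position 0: 4 × 8^0 = 4
Position 1: 1 × 8^1 = 8
Position 2: 6 × 8^2 = 384
Position 3: 5 × 8^3 = 2560
Position 4: 7 × 8^4 = 28672
Sum = 4 + 8 + 384 + 2560 + 28672
= 31628


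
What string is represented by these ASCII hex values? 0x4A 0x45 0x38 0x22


Codes (hex): 0x4A 0x45 0x38 0x22
Per-code ASCII lookup:
  0x4A = 74  (range 65-90: uppercase, 74 - 65 = 9) → 'J'
  0x45 = 69  (range 65-90: uppercase, 69 - 65 = 4) → 'E'
  0x38 = 56  (range 48-57: digits, 56 - 48 = 8) → '8'
  0x22 = 34  (special character) → '"'
= 'JE8"'


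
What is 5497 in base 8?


Divide by 8 repeatedly:
5497 ÷ 8 = 687 remainder 1
687 ÷ 8 = 85 remainder 7
85 ÷ 8 = 10 remainder 5
10 ÷ 8 = 1 remainder 2
1 ÷ 8 = 0 remainder 1
Reading remainders bottom-up:
= 0o12571


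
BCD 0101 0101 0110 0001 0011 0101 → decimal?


Each 4-bit group → digit:
  0101 → 5
  0101 → 5
  0110 → 6
  0001 → 1
  0011 → 3
  0101 → 5
= 556135


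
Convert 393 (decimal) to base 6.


Divide by 6 repeatedly:
393 ÷ 6 = 65 remainder 3
65 ÷ 6 = 10 remainder 5
10 ÷ 6 = 1 remainder 4
1 ÷ 6 = 0 remainder 1
Reading remainders bottom-up:
= 1453


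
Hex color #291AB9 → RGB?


Hex: #291AB9
R = 29₁₆ = 41
G = 1A₁₆ = 26
B = B9₁₆ = 185
= RGB(41, 26, 185)


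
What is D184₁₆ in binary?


Each hex digit → 4 binary bits:
  D = 1101
  1 = 0001
  8 = 1000
  4 = 0100
Concatenate: 1101 0001 1000 0100
= 1101000110000100


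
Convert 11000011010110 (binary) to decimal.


Positional values:
Bit 1: 1 × 2^1 = 2
Bit 2: 1 × 2^2 = 4
Bit 4: 1 × 2^4 = 16
Bit 6: 1 × 2^6 = 64
Bit 7: 1 × 2^7 = 128
Bit 12: 1 × 2^12 = 4096
Bit 13: 1 × 2^13 = 8192
Sum = 2 + 4 + 16 + 64 + 128 + 4096 + 8192
= 12502


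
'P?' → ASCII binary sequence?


String: 'P?'  (2 characters)
Per-character ASCII lookup:
  'P': uppercase starts at 65: 'P' = 65 + 15 = 80 → 1010000
  '?': special character: '?' = 63 → 111111
= 1010000 111111


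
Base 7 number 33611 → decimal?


Positional values (base 7):
  1 × 7^0 = 1 × 1 = 1
  1 × 7^1 = 1 × 7 = 7
  6 × 7^2 = 6 × 49 = 294
  3 × 7^3 = 3 × 343 = 1029
  3 × 7^4 = 3 × 2401 = 7203
Sum = 1 + 7 + 294 + 1029 + 7203
= 8534


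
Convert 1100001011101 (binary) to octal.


Group into 3-bit groups: 001100001011101
  001 = 1
  100 = 4
  001 = 1
  011 = 3
  101 = 5
= 0o14135


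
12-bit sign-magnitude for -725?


Sign bit: 1 (negative)
Magnitude: 725 = 01011010101
= 101011010101


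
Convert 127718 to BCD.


Each digit → 4-bit binary:
  1 → 0001
  2 → 0010
  7 → 0111
  7 → 0111
  1 → 0001
  8 → 1000
= 0001 0010 0111 0111 0001 1000


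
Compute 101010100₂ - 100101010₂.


Align and subtract column by column (LSB to MSB, borrowing when needed):
  101010100
- 100101010
  ---------
  col 0: (0 - 0 borrow-in) - 0 → 0 - 0 = 0, borrow out 0
  col 1: (0 - 0 borrow-in) - 1 → borrow from next column: (0+2) - 1 = 1, borrow out 1
  col 2: (1 - 1 borrow-in) - 0 → 0 - 0 = 0, borrow out 0
  col 3: (0 - 0 borrow-in) - 1 → borrow from next column: (0+2) - 1 = 1, borrow out 1
  col 4: (1 - 1 borrow-in) - 0 → 0 - 0 = 0, borrow out 0
  col 5: (0 - 0 borrow-in) - 1 → borrow from next column: (0+2) - 1 = 1, borrow out 1
  col 6: (1 - 1 borrow-in) - 0 → 0 - 0 = 0, borrow out 0
  col 7: (0 - 0 borrow-in) - 0 → 0 - 0 = 0, borrow out 0
  col 8: (1 - 0 borrow-in) - 1 → 1 - 1 = 0, borrow out 0
Reading bits MSB→LSB: 000101010
Strip leading zeros: 101010
= 101010


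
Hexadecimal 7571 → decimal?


Positional values:
Position 0: 1 × 16^0 = 1 × 1 = 1
Position 1: 7 × 16^1 = 7 × 16 = 112
Position 2: 5 × 16^2 = 5 × 256 = 1280
Position 3: 7 × 16^3 = 7 × 4096 = 28672
Sum = 1 + 112 + 1280 + 28672
= 30065


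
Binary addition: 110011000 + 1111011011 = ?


Align and add column by column (LSB to MSB, carry propagating):
  00110011000
+ 01111011011
  -----------
  col 0: 0 + 1 + 0 (carry in) = 1 → bit 1, carry out 0
  col 1: 0 + 1 + 0 (carry in) = 1 → bit 1, carry out 0
  col 2: 0 + 0 + 0 (carry in) = 0 → bit 0, carry out 0
  col 3: 1 + 1 + 0 (carry in) = 2 → bit 0, carry out 1
  col 4: 1 + 1 + 1 (carry in) = 3 → bit 1, carry out 1
  col 5: 0 + 0 + 1 (carry in) = 1 → bit 1, carry out 0
  col 6: 0 + 1 + 0 (carry in) = 1 → bit 1, carry out 0
  col 7: 1 + 1 + 0 (carry in) = 2 → bit 0, carry out 1
  col 8: 1 + 1 + 1 (carry in) = 3 → bit 1, carry out 1
  col 9: 0 + 1 + 1 (carry in) = 2 → bit 0, carry out 1
  col 10: 0 + 0 + 1 (carry in) = 1 → bit 1, carry out 0
Reading bits MSB→LSB: 10101110011
Strip leading zeros: 10101110011
= 10101110011


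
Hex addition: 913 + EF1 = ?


Align and add column by column (LSB to MSB, each column mod 16 with carry):
  0913
+ 0EF1
  ----
  col 0: 3(3) + 1(1) + 0 (carry in) = 4 → 4(4), carry out 0
  col 1: 1(1) + F(15) + 0 (carry in) = 16 → 0(0), carry out 1
  col 2: 9(9) + E(14) + 1 (carry in) = 24 → 8(8), carry out 1
  col 3: 0(0) + 0(0) + 1 (carry in) = 1 → 1(1), carry out 0
Reading digits MSB→LSB: 1804
Strip leading zeros: 1804
= 0x1804


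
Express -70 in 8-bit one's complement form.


Original: 01000110
Invert all bits:
  bit 0: 0 → 1
  bit 1: 1 → 0
  bit 2: 0 → 1
  bit 3: 0 → 1
  bit 4: 0 → 1
  bit 5: 1 → 0
  bit 6: 1 → 0
  bit 7: 0 → 1
= 10111001


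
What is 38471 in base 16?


Divide by 16 repeatedly:
38471 ÷ 16 = 2404 remainder 7 (7)
2404 ÷ 16 = 150 remainder 4 (4)
150 ÷ 16 = 9 remainder 6 (6)
9 ÷ 16 = 0 remainder 9 (9)
Reading remainders bottom-up:
= 0x9647


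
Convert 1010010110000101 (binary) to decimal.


Positional values:
Bit 0: 1 × 2^0 = 1
Bit 2: 1 × 2^2 = 4
Bit 7: 1 × 2^7 = 128
Bit 8: 1 × 2^8 = 256
Bit 10: 1 × 2^10 = 1024
Bit 13: 1 × 2^13 = 8192
Bit 15: 1 × 2^15 = 32768
Sum = 1 + 4 + 128 + 256 + 1024 + 8192 + 32768
= 42373


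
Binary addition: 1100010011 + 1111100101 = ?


Align and add column by column (LSB to MSB, carry propagating):
  01100010011
+ 01111100101
  -----------
  col 0: 1 + 1 + 0 (carry in) = 2 → bit 0, carry out 1
  col 1: 1 + 0 + 1 (carry in) = 2 → bit 0, carry out 1
  col 2: 0 + 1 + 1 (carry in) = 2 → bit 0, carry out 1
  col 3: 0 + 0 + 1 (carry in) = 1 → bit 1, carry out 0
  col 4: 1 + 0 + 0 (carry in) = 1 → bit 1, carry out 0
  col 5: 0 + 1 + 0 (carry in) = 1 → bit 1, carry out 0
  col 6: 0 + 1 + 0 (carry in) = 1 → bit 1, carry out 0
  col 7: 0 + 1 + 0 (carry in) = 1 → bit 1, carry out 0
  col 8: 1 + 1 + 0 (carry in) = 2 → bit 0, carry out 1
  col 9: 1 + 1 + 1 (carry in) = 3 → bit 1, carry out 1
  col 10: 0 + 0 + 1 (carry in) = 1 → bit 1, carry out 0
Reading bits MSB→LSB: 11011111000
Strip leading zeros: 11011111000
= 11011111000


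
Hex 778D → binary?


Each hex digit → 4 binary bits:
  7 = 0111
  7 = 0111
  8 = 1000
  D = 1101
Concatenate: 0111 0111 1000 1101
= 0111011110001101


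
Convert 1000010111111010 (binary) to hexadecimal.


Group into 4-bit nibbles: 1000010111111010
  1000 = 8
  0101 = 5
  1111 = F
  1010 = A
= 0x85FA


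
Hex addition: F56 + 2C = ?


Align and add column by column (LSB to MSB, each column mod 16 with carry):
  0F56
+ 002C
  ----
  col 0: 6(6) + C(12) + 0 (carry in) = 18 → 2(2), carry out 1
  col 1: 5(5) + 2(2) + 1 (carry in) = 8 → 8(8), carry out 0
  col 2: F(15) + 0(0) + 0 (carry in) = 15 → F(15), carry out 0
  col 3: 0(0) + 0(0) + 0 (carry in) = 0 → 0(0), carry out 0
Reading digits MSB→LSB: 0F82
Strip leading zeros: F82
= 0xF82


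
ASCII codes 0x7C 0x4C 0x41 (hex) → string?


Codes (hex): 0x7C 0x4C 0x41
Per-code ASCII lookup:
  0x7C = 124  (special character) → '|'
  0x4C = 76  (range 65-90: uppercase, 76 - 65 = 11) → 'L'
  0x41 = 65  (range 65-90: uppercase, 65 - 65 = 0) → 'A'
= '|LA'


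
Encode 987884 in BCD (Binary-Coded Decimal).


Each digit → 4-bit binary:
  9 → 1001
  8 → 1000
  7 → 0111
  8 → 1000
  8 → 1000
  4 → 0100
= 1001 1000 0111 1000 1000 0100


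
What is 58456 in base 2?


Divide by 2 repeatedly:
58456 ÷ 2 = 29228 remainder 0
29228 ÷ 2 = 14614 remainder 0
14614 ÷ 2 = 7307 remainder 0
7307 ÷ 2 = 3653 remainder 1
3653 ÷ 2 = 1826 remainder 1
1826 ÷ 2 = 913 remainder 0
913 ÷ 2 = 456 remainder 1
456 ÷ 2 = 228 remainder 0
228 ÷ 2 = 114 remainder 0
114 ÷ 2 = 57 remainder 0
57 ÷ 2 = 28 remainder 1
28 ÷ 2 = 14 remainder 0
14 ÷ 2 = 7 remainder 0
7 ÷ 2 = 3 remainder 1
3 ÷ 2 = 1 remainder 1
1 ÷ 2 = 0 remainder 1
Reading remainders bottom-up:
= 1110010001011000


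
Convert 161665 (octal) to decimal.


Positional values:
Position 0: 5 × 8^0 = 5
Position 1: 6 × 8^1 = 48
Position 2: 6 × 8^2 = 384
Position 3: 1 × 8^3 = 512
Position 4: 6 × 8^4 = 24576
Position 5: 1 × 8^5 = 32768
Sum = 5 + 48 + 384 + 512 + 24576 + 32768
= 58293


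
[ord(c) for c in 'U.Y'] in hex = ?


String: 'U.Y'  (3 characters)
Per-character ASCII lookup:
  'U': uppercase starts at 65: 'U' = 65 + 20 = 85 → 0x55
  '.': special character: '.' = 46 → 0x2E
  'Y': uppercase starts at 65: 'Y' = 65 + 24 = 89 → 0x59
= 0x55 0x2E 0x59


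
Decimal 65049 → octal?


Divide by 8 repeatedly:
65049 ÷ 8 = 8131 remainder 1
8131 ÷ 8 = 1016 remainder 3
1016 ÷ 8 = 127 remainder 0
127 ÷ 8 = 15 remainder 7
15 ÷ 8 = 1 remainder 7
1 ÷ 8 = 0 remainder 1
Reading remainders bottom-up:
= 0o177031


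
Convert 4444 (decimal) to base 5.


Divide by 5 repeatedly:
4444 ÷ 5 = 888 remainder 4
888 ÷ 5 = 177 remainder 3
177 ÷ 5 = 35 remainder 2
35 ÷ 5 = 7 remainder 0
7 ÷ 5 = 1 remainder 2
1 ÷ 5 = 0 remainder 1
Reading remainders bottom-up:
= 120234


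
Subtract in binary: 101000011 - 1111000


Align and subtract column by column (LSB to MSB, borrowing when needed):
  101000011
- 001111000
  ---------
  col 0: (1 - 0 borrow-in) - 0 → 1 - 0 = 1, borrow out 0
  col 1: (1 - 0 borrow-in) - 0 → 1 - 0 = 1, borrow out 0
  col 2: (0 - 0 borrow-in) - 0 → 0 - 0 = 0, borrow out 0
  col 3: (0 - 0 borrow-in) - 1 → borrow from next column: (0+2) - 1 = 1, borrow out 1
  col 4: (0 - 1 borrow-in) - 1 → borrow from next column: (-1+2) - 1 = 0, borrow out 1
  col 5: (0 - 1 borrow-in) - 1 → borrow from next column: (-1+2) - 1 = 0, borrow out 1
  col 6: (1 - 1 borrow-in) - 1 → borrow from next column: (0+2) - 1 = 1, borrow out 1
  col 7: (0 - 1 borrow-in) - 0 → borrow from next column: (-1+2) - 0 = 1, borrow out 1
  col 8: (1 - 1 borrow-in) - 0 → 0 - 0 = 0, borrow out 0
Reading bits MSB→LSB: 011001011
Strip leading zeros: 11001011
= 11001011


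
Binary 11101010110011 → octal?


Group into 3-bit groups: 011101010110011
  011 = 3
  101 = 5
  010 = 2
  110 = 6
  011 = 3
= 0o35263


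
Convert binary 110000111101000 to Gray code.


Binary: 110000111101000
Gray code: G = B XOR (B >> 1)
B >> 1 = 011000011110100
110000111101000 XOR 011000011110100:
  1 XOR 0 = 1
  1 XOR 1 = 0
  0 XOR 1 = 1
  0 XOR 0 = 0
  0 XOR 0 = 0
  0 XOR 0 = 0
  1 XOR 0 = 1
  1 XOR 1 = 0
  1 XOR 1 = 0
  1 XOR 1 = 0
  0 XOR 1 = 1
  1 XOR 0 = 1
  0 XOR 1 = 1
  0 XOR 0 = 0
  0 XOR 0 = 0
= 101000100011100


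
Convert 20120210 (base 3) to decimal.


Positional values (base 3):
  0 × 3^0 = 0 × 1 = 0
  1 × 3^1 = 1 × 3 = 3
  2 × 3^2 = 2 × 9 = 18
  0 × 3^3 = 0 × 27 = 0
  2 × 3^4 = 2 × 81 = 162
  1 × 3^5 = 1 × 243 = 243
  0 × 3^6 = 0 × 729 = 0
  2 × 3^7 = 2 × 2187 = 4374
Sum = 0 + 3 + 18 + 0 + 162 + 243 + 0 + 4374
= 4800


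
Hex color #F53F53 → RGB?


Hex: #F53F53
R = F5₁₆ = 245
G = 3F₁₆ = 63
B = 53₁₆ = 83
= RGB(245, 63, 83)


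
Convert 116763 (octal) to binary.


Each octal digit → 3 binary bits:
  1 = 001
  1 = 001
  6 = 110
  7 = 111
  6 = 110
  3 = 011
Concatenate: 001 001 110 111 110 011
= 001001110111110011


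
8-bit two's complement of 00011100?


Original: 00011100
Step 1 - Invert all bits: 11100011
Step 2 - Add 1: 11100011 + 1
= 11100100 (represents -28)


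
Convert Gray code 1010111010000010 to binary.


Gray code: 1010111010000010
MSB stays the same: 1
Each subsequent bit = prev_binary XOR current_gray:
  B[1] = 1 XOR 0 = 1
  B[2] = 1 XOR 1 = 0
  B[3] = 0 XOR 0 = 0
  B[4] = 0 XOR 1 = 1
  B[5] = 1 XOR 1 = 0
  B[6] = 0 XOR 1 = 1
  B[7] = 1 XOR 0 = 1
  B[8] = 1 XOR 1 = 0
  B[9] = 0 XOR 0 = 0
  B[10] = 0 XOR 0 = 0
  B[11] = 0 XOR 0 = 0
  B[12] = 0 XOR 0 = 0
  B[13] = 0 XOR 0 = 0
  B[14] = 0 XOR 1 = 1
  B[15] = 1 XOR 0 = 1
= 1100101100000011 (51971 decimal)


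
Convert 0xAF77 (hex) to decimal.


Positional values:
Position 0: 7 × 16^0 = 7 × 1 = 7
Position 1: 7 × 16^1 = 7 × 16 = 112
Position 2: F × 16^2 = 15 × 256 = 3840
Position 3: A × 16^3 = 10 × 4096 = 40960
Sum = 7 + 112 + 3840 + 40960
= 44919


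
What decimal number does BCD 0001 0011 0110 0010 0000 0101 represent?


Each 4-bit group → digit:
  0001 → 1
  0011 → 3
  0110 → 6
  0010 → 2
  0000 → 0
  0101 → 5
= 136205


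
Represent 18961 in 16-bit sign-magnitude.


Sign bit: 0 (positive)
Magnitude: 18961 = 100101000010001
= 0100101000010001


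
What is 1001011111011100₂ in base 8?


Group into 3-bit groups: 001001011111011100
  001 = 1
  001 = 1
  011 = 3
  111 = 7
  011 = 3
  100 = 4
= 0o113734


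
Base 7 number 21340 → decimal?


Positional values (base 7):
  0 × 7^0 = 0 × 1 = 0
  4 × 7^1 = 4 × 7 = 28
  3 × 7^2 = 3 × 49 = 147
  1 × 7^3 = 1 × 343 = 343
  2 × 7^4 = 2 × 2401 = 4802
Sum = 0 + 28 + 147 + 343 + 4802
= 5320


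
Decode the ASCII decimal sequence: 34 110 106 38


Codes (decimal): 34 110 106 38
Per-code ASCII lookup:
  34  (special character) → '"'
  110  (range 97-122: lowercase, 110 - 97 = 13) → 'n'
  106  (range 97-122: lowercase, 106 - 97 = 9) → 'j'
  38  (special character) → '&'
= '"nj&'


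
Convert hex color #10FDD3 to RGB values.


Hex: #10FDD3
R = 10₁₆ = 16
G = FD₁₆ = 253
B = D3₁₆ = 211
= RGB(16, 253, 211)


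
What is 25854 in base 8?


Divide by 8 repeatedly:
25854 ÷ 8 = 3231 remainder 6
3231 ÷ 8 = 403 remainder 7
403 ÷ 8 = 50 remainder 3
50 ÷ 8 = 6 remainder 2
6 ÷ 8 = 0 remainder 6
Reading remainders bottom-up:
= 0o62376


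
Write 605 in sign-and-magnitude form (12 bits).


Sign bit: 0 (positive)
Magnitude: 605 = 01001011101
= 001001011101


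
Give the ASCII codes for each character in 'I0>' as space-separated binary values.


String: 'I0>'  (3 characters)
Per-character ASCII lookup:
  'I': uppercase starts at 65: 'I' = 65 + 8 = 73 → 1001001
  '0': digits start at 48: '0' = 48 + 0 = 48 → 110000
  '>': special character: '>' = 62 → 111110
= 1001001 110000 111110


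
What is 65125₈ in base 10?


Positional values:
Position 0: 5 × 8^0 = 5
Position 1: 2 × 8^1 = 16
Position 2: 1 × 8^2 = 64
Position 3: 5 × 8^3 = 2560
Position 4: 6 × 8^4 = 24576
Sum = 5 + 16 + 64 + 2560 + 24576
= 27221


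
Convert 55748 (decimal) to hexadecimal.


Divide by 16 repeatedly:
55748 ÷ 16 = 3484 remainder 4 (4)
3484 ÷ 16 = 217 remainder 12 (C)
217 ÷ 16 = 13 remainder 9 (9)
13 ÷ 16 = 0 remainder 13 (D)
Reading remainders bottom-up:
= 0xD9C4


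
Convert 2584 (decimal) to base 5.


Divide by 5 repeatedly:
2584 ÷ 5 = 516 remainder 4
516 ÷ 5 = 103 remainder 1
103 ÷ 5 = 20 remainder 3
20 ÷ 5 = 4 remainder 0
4 ÷ 5 = 0 remainder 4
Reading remainders bottom-up:
= 40314


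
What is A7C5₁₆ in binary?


Each hex digit → 4 binary bits:
  A = 1010
  7 = 0111
  C = 1100
  5 = 0101
Concatenate: 1010 0111 1100 0101
= 1010011111000101


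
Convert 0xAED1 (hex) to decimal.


Positional values:
Position 0: 1 × 16^0 = 1 × 1 = 1
Position 1: D × 16^1 = 13 × 16 = 208
Position 2: E × 16^2 = 14 × 256 = 3584
Position 3: A × 16^3 = 10 × 4096 = 40960
Sum = 1 + 208 + 3584 + 40960
= 44753


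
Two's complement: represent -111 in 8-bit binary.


Original: 01101111
Step 1 - Invert all bits: 10010000
Step 2 - Add 1: 10010000 + 1
= 10010001 (represents -111)


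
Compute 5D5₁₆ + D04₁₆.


Align and add column by column (LSB to MSB, each column mod 16 with carry):
  05D5
+ 0D04
  ----
  col 0: 5(5) + 4(4) + 0 (carry in) = 9 → 9(9), carry out 0
  col 1: D(13) + 0(0) + 0 (carry in) = 13 → D(13), carry out 0
  col 2: 5(5) + D(13) + 0 (carry in) = 18 → 2(2), carry out 1
  col 3: 0(0) + 0(0) + 1 (carry in) = 1 → 1(1), carry out 0
Reading digits MSB→LSB: 12D9
Strip leading zeros: 12D9
= 0x12D9


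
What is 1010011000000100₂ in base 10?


Positional values:
Bit 2: 1 × 2^2 = 4
Bit 9: 1 × 2^9 = 512
Bit 10: 1 × 2^10 = 1024
Bit 13: 1 × 2^13 = 8192
Bit 15: 1 × 2^15 = 32768
Sum = 4 + 512 + 1024 + 8192 + 32768
= 42500


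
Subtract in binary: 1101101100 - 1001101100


Align and subtract column by column (LSB to MSB, borrowing when needed):
  1101101100
- 1001101100
  ----------
  col 0: (0 - 0 borrow-in) - 0 → 0 - 0 = 0, borrow out 0
  col 1: (0 - 0 borrow-in) - 0 → 0 - 0 = 0, borrow out 0
  col 2: (1 - 0 borrow-in) - 1 → 1 - 1 = 0, borrow out 0
  col 3: (1 - 0 borrow-in) - 1 → 1 - 1 = 0, borrow out 0
  col 4: (0 - 0 borrow-in) - 0 → 0 - 0 = 0, borrow out 0
  col 5: (1 - 0 borrow-in) - 1 → 1 - 1 = 0, borrow out 0
  col 6: (1 - 0 borrow-in) - 1 → 1 - 1 = 0, borrow out 0
  col 7: (0 - 0 borrow-in) - 0 → 0 - 0 = 0, borrow out 0
  col 8: (1 - 0 borrow-in) - 0 → 1 - 0 = 1, borrow out 0
  col 9: (1 - 0 borrow-in) - 1 → 1 - 1 = 0, borrow out 0
Reading bits MSB→LSB: 0100000000
Strip leading zeros: 100000000
= 100000000


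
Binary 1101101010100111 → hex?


Group into 4-bit nibbles: 1101101010100111
  1101 = D
  1010 = A
  1010 = A
  0111 = 7
= 0xDAA7


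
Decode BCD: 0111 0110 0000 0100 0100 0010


Each 4-bit group → digit:
  0111 → 7
  0110 → 6
  0000 → 0
  0100 → 4
  0100 → 4
  0010 → 2
= 760442


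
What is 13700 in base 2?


Divide by 2 repeatedly:
13700 ÷ 2 = 6850 remainder 0
6850 ÷ 2 = 3425 remainder 0
3425 ÷ 2 = 1712 remainder 1
1712 ÷ 2 = 856 remainder 0
856 ÷ 2 = 428 remainder 0
428 ÷ 2 = 214 remainder 0
214 ÷ 2 = 107 remainder 0
107 ÷ 2 = 53 remainder 1
53 ÷ 2 = 26 remainder 1
26 ÷ 2 = 13 remainder 0
13 ÷ 2 = 6 remainder 1
6 ÷ 2 = 3 remainder 0
3 ÷ 2 = 1 remainder 1
1 ÷ 2 = 0 remainder 1
Reading remainders bottom-up:
= 11010110000100


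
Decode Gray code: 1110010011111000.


Gray code: 1110010011111000
MSB stays the same: 1
Each subsequent bit = prev_binary XOR current_gray:
  B[1] = 1 XOR 1 = 0
  B[2] = 0 XOR 1 = 1
  B[3] = 1 XOR 0 = 1
  B[4] = 1 XOR 0 = 1
  B[5] = 1 XOR 1 = 0
  B[6] = 0 XOR 0 = 0
  B[7] = 0 XOR 0 = 0
  B[8] = 0 XOR 1 = 1
  B[9] = 1 XOR 1 = 0
  B[10] = 0 XOR 1 = 1
  B[11] = 1 XOR 1 = 0
  B[12] = 0 XOR 1 = 1
  B[13] = 1 XOR 0 = 1
  B[14] = 1 XOR 0 = 1
  B[15] = 1 XOR 0 = 1
= 1011100010101111 (47279 decimal)


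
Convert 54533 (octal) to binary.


Each octal digit → 3 binary bits:
  5 = 101
  4 = 100
  5 = 101
  3 = 011
  3 = 011
Concatenate: 101 100 101 011 011
= 101100101011011


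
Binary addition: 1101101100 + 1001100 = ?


Align and add column by column (LSB to MSB, carry propagating):
  01101101100
+ 00001001100
  -----------
  col 0: 0 + 0 + 0 (carry in) = 0 → bit 0, carry out 0
  col 1: 0 + 0 + 0 (carry in) = 0 → bit 0, carry out 0
  col 2: 1 + 1 + 0 (carry in) = 2 → bit 0, carry out 1
  col 3: 1 + 1 + 1 (carry in) = 3 → bit 1, carry out 1
  col 4: 0 + 0 + 1 (carry in) = 1 → bit 1, carry out 0
  col 5: 1 + 0 + 0 (carry in) = 1 → bit 1, carry out 0
  col 6: 1 + 1 + 0 (carry in) = 2 → bit 0, carry out 1
  col 7: 0 + 0 + 1 (carry in) = 1 → bit 1, carry out 0
  col 8: 1 + 0 + 0 (carry in) = 1 → bit 1, carry out 0
  col 9: 1 + 0 + 0 (carry in) = 1 → bit 1, carry out 0
  col 10: 0 + 0 + 0 (carry in) = 0 → bit 0, carry out 0
Reading bits MSB→LSB: 01110111000
Strip leading zeros: 1110111000
= 1110111000


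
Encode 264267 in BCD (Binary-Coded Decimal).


Each digit → 4-bit binary:
  2 → 0010
  6 → 0110
  4 → 0100
  2 → 0010
  6 → 0110
  7 → 0111
= 0010 0110 0100 0010 0110 0111


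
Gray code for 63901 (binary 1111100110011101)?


Binary: 1111100110011101
Gray code: G = B XOR (B >> 1)
B >> 1 = 0111110011001110
1111100110011101 XOR 0111110011001110:
  1 XOR 0 = 1
  1 XOR 1 = 0
  1 XOR 1 = 0
  1 XOR 1 = 0
  1 XOR 1 = 0
  0 XOR 1 = 1
  0 XOR 0 = 0
  1 XOR 0 = 1
  1 XOR 1 = 0
  0 XOR 1 = 1
  0 XOR 0 = 0
  1 XOR 0 = 1
  1 XOR 1 = 0
  1 XOR 1 = 0
  0 XOR 1 = 1
  1 XOR 0 = 1
= 1000010101010011


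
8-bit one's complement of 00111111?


Original: 00111111
Invert all bits:
  bit 0: 0 → 1
  bit 1: 0 → 1
  bit 2: 1 → 0
  bit 3: 1 → 0
  bit 4: 1 → 0
  bit 5: 1 → 0
  bit 6: 1 → 0
  bit 7: 1 → 0
= 11000000


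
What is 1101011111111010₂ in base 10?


Positional values:
Bit 1: 1 × 2^1 = 2
Bit 3: 1 × 2^3 = 8
Bit 4: 1 × 2^4 = 16
Bit 5: 1 × 2^5 = 32
Bit 6: 1 × 2^6 = 64
Bit 7: 1 × 2^7 = 128
Bit 8: 1 × 2^8 = 256
Bit 9: 1 × 2^9 = 512
Bit 10: 1 × 2^10 = 1024
Bit 12: 1 × 2^12 = 4096
Bit 14: 1 × 2^14 = 16384
Bit 15: 1 × 2^15 = 32768
Sum = 2 + 8 + 16 + 32 + 64 + 128 + 256 + 512 + 1024 + 4096 + 16384 + 32768
= 55290


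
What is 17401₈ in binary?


Each octal digit → 3 binary bits:
  1 = 001
  7 = 111
  4 = 100
  0 = 000
  1 = 001
Concatenate: 001 111 100 000 001
= 001111100000001


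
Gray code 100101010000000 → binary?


Gray code: 100101010000000
MSB stays the same: 1
Each subsequent bit = prev_binary XOR current_gray:
  B[1] = 1 XOR 0 = 1
  B[2] = 1 XOR 0 = 1
  B[3] = 1 XOR 1 = 0
  B[4] = 0 XOR 0 = 0
  B[5] = 0 XOR 1 = 1
  B[6] = 1 XOR 0 = 1
  B[7] = 1 XOR 1 = 0
  B[8] = 0 XOR 0 = 0
  B[9] = 0 XOR 0 = 0
  B[10] = 0 XOR 0 = 0
  B[11] = 0 XOR 0 = 0
  B[12] = 0 XOR 0 = 0
  B[13] = 0 XOR 0 = 0
  B[14] = 0 XOR 0 = 0
= 111001100000000 (29440 decimal)


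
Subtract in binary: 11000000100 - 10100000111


Align and subtract column by column (LSB to MSB, borrowing when needed):
  11000000100
- 10100000111
  -----------
  col 0: (0 - 0 borrow-in) - 1 → borrow from next column: (0+2) - 1 = 1, borrow out 1
  col 1: (0 - 1 borrow-in) - 1 → borrow from next column: (-1+2) - 1 = 0, borrow out 1
  col 2: (1 - 1 borrow-in) - 1 → borrow from next column: (0+2) - 1 = 1, borrow out 1
  col 3: (0 - 1 borrow-in) - 0 → borrow from next column: (-1+2) - 0 = 1, borrow out 1
  col 4: (0 - 1 borrow-in) - 0 → borrow from next column: (-1+2) - 0 = 1, borrow out 1
  col 5: (0 - 1 borrow-in) - 0 → borrow from next column: (-1+2) - 0 = 1, borrow out 1
  col 6: (0 - 1 borrow-in) - 0 → borrow from next column: (-1+2) - 0 = 1, borrow out 1
  col 7: (0 - 1 borrow-in) - 0 → borrow from next column: (-1+2) - 0 = 1, borrow out 1
  col 8: (0 - 1 borrow-in) - 1 → borrow from next column: (-1+2) - 1 = 0, borrow out 1
  col 9: (1 - 1 borrow-in) - 0 → 0 - 0 = 0, borrow out 0
  col 10: (1 - 0 borrow-in) - 1 → 1 - 1 = 0, borrow out 0
Reading bits MSB→LSB: 00011111101
Strip leading zeros: 11111101
= 11111101


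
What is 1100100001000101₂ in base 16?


Group into 4-bit nibbles: 1100100001000101
  1100 = C
  1000 = 8
  0100 = 4
  0101 = 5
= 0xC845


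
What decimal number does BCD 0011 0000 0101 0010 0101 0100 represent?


Each 4-bit group → digit:
  0011 → 3
  0000 → 0
  0101 → 5
  0010 → 2
  0101 → 5
  0100 → 4
= 305254


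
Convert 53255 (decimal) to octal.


Divide by 8 repeatedly:
53255 ÷ 8 = 6656 remainder 7
6656 ÷ 8 = 832 remainder 0
832 ÷ 8 = 104 remainder 0
104 ÷ 8 = 13 remainder 0
13 ÷ 8 = 1 remainder 5
1 ÷ 8 = 0 remainder 1
Reading remainders bottom-up:
= 0o150007


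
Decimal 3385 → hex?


Divide by 16 repeatedly:
3385 ÷ 16 = 211 remainder 9 (9)
211 ÷ 16 = 13 remainder 3 (3)
13 ÷ 16 = 0 remainder 13 (D)
Reading remainders bottom-up:
= 0xD39


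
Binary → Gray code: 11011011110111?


Binary: 11011011110111
Gray code: G = B XOR (B >> 1)
B >> 1 = 01101101111011
11011011110111 XOR 01101101111011:
  1 XOR 0 = 1
  1 XOR 1 = 0
  0 XOR 1 = 1
  1 XOR 0 = 1
  1 XOR 1 = 0
  0 XOR 1 = 1
  1 XOR 0 = 1
  1 XOR 1 = 0
  1 XOR 1 = 0
  1 XOR 1 = 0
  0 XOR 1 = 1
  1 XOR 0 = 1
  1 XOR 1 = 0
  1 XOR 1 = 0
= 10110110001100


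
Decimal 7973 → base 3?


Divide by 3 repeatedly:
7973 ÷ 3 = 2657 remainder 2
2657 ÷ 3 = 885 remainder 2
885 ÷ 3 = 295 remainder 0
295 ÷ 3 = 98 remainder 1
98 ÷ 3 = 32 remainder 2
32 ÷ 3 = 10 remainder 2
10 ÷ 3 = 3 remainder 1
3 ÷ 3 = 1 remainder 0
1 ÷ 3 = 0 remainder 1
Reading remainders bottom-up:
= 101221022


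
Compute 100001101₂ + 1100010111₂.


Align and add column by column (LSB to MSB, carry propagating):
  00100001101
+ 01100010111
  -----------
  col 0: 1 + 1 + 0 (carry in) = 2 → bit 0, carry out 1
  col 1: 0 + 1 + 1 (carry in) = 2 → bit 0, carry out 1
  col 2: 1 + 1 + 1 (carry in) = 3 → bit 1, carry out 1
  col 3: 1 + 0 + 1 (carry in) = 2 → bit 0, carry out 1
  col 4: 0 + 1 + 1 (carry in) = 2 → bit 0, carry out 1
  col 5: 0 + 0 + 1 (carry in) = 1 → bit 1, carry out 0
  col 6: 0 + 0 + 0 (carry in) = 0 → bit 0, carry out 0
  col 7: 0 + 0 + 0 (carry in) = 0 → bit 0, carry out 0
  col 8: 1 + 1 + 0 (carry in) = 2 → bit 0, carry out 1
  col 9: 0 + 1 + 1 (carry in) = 2 → bit 0, carry out 1
  col 10: 0 + 0 + 1 (carry in) = 1 → bit 1, carry out 0
Reading bits MSB→LSB: 10000100100
Strip leading zeros: 10000100100
= 10000100100


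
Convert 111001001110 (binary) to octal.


Group into 3-bit groups: 111001001110
  111 = 7
  001 = 1
  001 = 1
  110 = 6
= 0o7116


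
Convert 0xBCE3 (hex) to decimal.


Positional values:
Position 0: 3 × 16^0 = 3 × 1 = 3
Position 1: E × 16^1 = 14 × 16 = 224
Position 2: C × 16^2 = 12 × 256 = 3072
Position 3: B × 16^3 = 11 × 4096 = 45056
Sum = 3 + 224 + 3072 + 45056
= 48355


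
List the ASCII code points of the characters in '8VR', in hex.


String: '8VR'  (3 characters)
Per-character ASCII lookup:
  '8': digits start at 48: '8' = 48 + 8 = 56 → 0x38
  'V': uppercase starts at 65: 'V' = 65 + 21 = 86 → 0x56
  'R': uppercase starts at 65: 'R' = 65 + 17 = 82 → 0x52
= 0x38 0x56 0x52


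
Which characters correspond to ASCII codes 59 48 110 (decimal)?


Codes (decimal): 59 48 110
Per-code ASCII lookup:
  59  (special character) → ';'
  48  (range 48-57: digits, 48 - 48 = 0) → '0'
  110  (range 97-122: lowercase, 110 - 97 = 13) → 'n'
= ';0n'


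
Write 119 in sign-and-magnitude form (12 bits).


Sign bit: 0 (positive)
Magnitude: 119 = 00001110111
= 000001110111


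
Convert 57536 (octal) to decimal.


Positional values:
Position 0: 6 × 8^0 = 6
Position 1: 3 × 8^1 = 24
Position 2: 5 × 8^2 = 320
Position 3: 7 × 8^3 = 3584
Position 4: 5 × 8^4 = 20480
Sum = 6 + 24 + 320 + 3584 + 20480
= 24414


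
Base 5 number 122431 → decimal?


Positional values (base 5):
  1 × 5^0 = 1 × 1 = 1
  3 × 5^1 = 3 × 5 = 15
  4 × 5^2 = 4 × 25 = 100
  2 × 5^3 = 2 × 125 = 250
  2 × 5^4 = 2 × 625 = 1250
  1 × 5^5 = 1 × 3125 = 3125
Sum = 1 + 15 + 100 + 250 + 1250 + 3125
= 4741


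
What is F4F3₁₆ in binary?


Each hex digit → 4 binary bits:
  F = 1111
  4 = 0100
  F = 1111
  3 = 0011
Concatenate: 1111 0100 1111 0011
= 1111010011110011


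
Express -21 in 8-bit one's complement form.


Original: 00010101
Invert all bits:
  bit 0: 0 → 1
  bit 1: 0 → 1
  bit 2: 0 → 1
  bit 3: 1 → 0
  bit 4: 0 → 1
  bit 5: 1 → 0
  bit 6: 0 → 1
  bit 7: 1 → 0
= 11101010


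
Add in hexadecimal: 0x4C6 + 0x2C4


Align and add column by column (LSB to MSB, each column mod 16 with carry):
  04C6
+ 02C4
  ----
  col 0: 6(6) + 4(4) + 0 (carry in) = 10 → A(10), carry out 0
  col 1: C(12) + C(12) + 0 (carry in) = 24 → 8(8), carry out 1
  col 2: 4(4) + 2(2) + 1 (carry in) = 7 → 7(7), carry out 0
  col 3: 0(0) + 0(0) + 0 (carry in) = 0 → 0(0), carry out 0
Reading digits MSB→LSB: 078A
Strip leading zeros: 78A
= 0x78A


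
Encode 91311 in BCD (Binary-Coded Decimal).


Each digit → 4-bit binary:
  9 → 1001
  1 → 0001
  3 → 0011
  1 → 0001
  1 → 0001
= 1001 0001 0011 0001 0001


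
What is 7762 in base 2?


Divide by 2 repeatedly:
7762 ÷ 2 = 3881 remainder 0
3881 ÷ 2 = 1940 remainder 1
1940 ÷ 2 = 970 remainder 0
970 ÷ 2 = 485 remainder 0
485 ÷ 2 = 242 remainder 1
242 ÷ 2 = 121 remainder 0
121 ÷ 2 = 60 remainder 1
60 ÷ 2 = 30 remainder 0
30 ÷ 2 = 15 remainder 0
15 ÷ 2 = 7 remainder 1
7 ÷ 2 = 3 remainder 1
3 ÷ 2 = 1 remainder 1
1 ÷ 2 = 0 remainder 1
Reading remainders bottom-up:
= 1111001010010


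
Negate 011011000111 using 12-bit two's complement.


Original: 011011000111
Step 1 - Invert all bits: 100100111000
Step 2 - Add 1: 100100111000 + 1
= 100100111001 (represents -1735)


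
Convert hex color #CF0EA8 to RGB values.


Hex: #CF0EA8
R = CF₁₆ = 207
G = 0E₁₆ = 14
B = A8₁₆ = 168
= RGB(207, 14, 168)


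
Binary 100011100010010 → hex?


Group into 4-bit nibbles: 0100011100010010
  0100 = 4
  0111 = 7
  0001 = 1
  0010 = 2
= 0x4712


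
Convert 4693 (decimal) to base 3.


Divide by 3 repeatedly:
4693 ÷ 3 = 1564 remainder 1
1564 ÷ 3 = 521 remainder 1
521 ÷ 3 = 173 remainder 2
173 ÷ 3 = 57 remainder 2
57 ÷ 3 = 19 remainder 0
19 ÷ 3 = 6 remainder 1
6 ÷ 3 = 2 remainder 0
2 ÷ 3 = 0 remainder 2
Reading remainders bottom-up:
= 20102211


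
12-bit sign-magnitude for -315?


Sign bit: 1 (negative)
Magnitude: 315 = 00100111011
= 100100111011


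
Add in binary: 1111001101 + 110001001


Align and add column by column (LSB to MSB, carry propagating):
  01111001101
+ 00110001001
  -----------
  col 0: 1 + 1 + 0 (carry in) = 2 → bit 0, carry out 1
  col 1: 0 + 0 + 1 (carry in) = 1 → bit 1, carry out 0
  col 2: 1 + 0 + 0 (carry in) = 1 → bit 1, carry out 0
  col 3: 1 + 1 + 0 (carry in) = 2 → bit 0, carry out 1
  col 4: 0 + 0 + 1 (carry in) = 1 → bit 1, carry out 0
  col 5: 0 + 0 + 0 (carry in) = 0 → bit 0, carry out 0
  col 6: 1 + 0 + 0 (carry in) = 1 → bit 1, carry out 0
  col 7: 1 + 1 + 0 (carry in) = 2 → bit 0, carry out 1
  col 8: 1 + 1 + 1 (carry in) = 3 → bit 1, carry out 1
  col 9: 1 + 0 + 1 (carry in) = 2 → bit 0, carry out 1
  col 10: 0 + 0 + 1 (carry in) = 1 → bit 1, carry out 0
Reading bits MSB→LSB: 10101010110
Strip leading zeros: 10101010110
= 10101010110


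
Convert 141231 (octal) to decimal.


Positional values:
Position 0: 1 × 8^0 = 1
Position 1: 3 × 8^1 = 24
Position 2: 2 × 8^2 = 128
Position 3: 1 × 8^3 = 512
Position 4: 4 × 8^4 = 16384
Position 5: 1 × 8^5 = 32768
Sum = 1 + 24 + 128 + 512 + 16384 + 32768
= 49817


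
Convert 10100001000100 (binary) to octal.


Group into 3-bit groups: 010100001000100
  010 = 2
  100 = 4
  001 = 1
  000 = 0
  100 = 4
= 0o24104


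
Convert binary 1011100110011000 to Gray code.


Binary: 1011100110011000
Gray code: G = B XOR (B >> 1)
B >> 1 = 0101110011001100
1011100110011000 XOR 0101110011001100:
  1 XOR 0 = 1
  0 XOR 1 = 1
  1 XOR 0 = 1
  1 XOR 1 = 0
  1 XOR 1 = 0
  0 XOR 1 = 1
  0 XOR 0 = 0
  1 XOR 0 = 1
  1 XOR 1 = 0
  0 XOR 1 = 1
  0 XOR 0 = 0
  1 XOR 0 = 1
  1 XOR 1 = 0
  0 XOR 1 = 1
  0 XOR 0 = 0
  0 XOR 0 = 0
= 1110010101010100


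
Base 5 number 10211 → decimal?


Positional values (base 5):
  1 × 5^0 = 1 × 1 = 1
  1 × 5^1 = 1 × 5 = 5
  2 × 5^2 = 2 × 25 = 50
  0 × 5^3 = 0 × 125 = 0
  1 × 5^4 = 1 × 625 = 625
Sum = 1 + 5 + 50 + 0 + 625
= 681


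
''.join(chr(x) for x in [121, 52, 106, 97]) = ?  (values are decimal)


Codes (decimal): 121 52 106 97
Per-code ASCII lookup:
  121  (range 97-122: lowercase, 121 - 97 = 24) → 'y'
  52  (range 48-57: digits, 52 - 48 = 4) → '4'
  106  (range 97-122: lowercase, 106 - 97 = 9) → 'j'
  97  (range 97-122: lowercase, 97 - 97 = 0) → 'a'
= 'y4ja'
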